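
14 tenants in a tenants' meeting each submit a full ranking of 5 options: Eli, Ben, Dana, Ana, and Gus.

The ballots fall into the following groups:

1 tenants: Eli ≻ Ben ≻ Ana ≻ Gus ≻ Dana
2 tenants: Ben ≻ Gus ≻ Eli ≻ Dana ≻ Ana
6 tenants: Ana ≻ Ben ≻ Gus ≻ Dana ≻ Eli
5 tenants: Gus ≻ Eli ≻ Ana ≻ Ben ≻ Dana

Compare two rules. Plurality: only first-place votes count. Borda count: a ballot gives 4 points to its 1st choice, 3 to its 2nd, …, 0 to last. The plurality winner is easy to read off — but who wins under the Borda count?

Gus

Plurality first-place counts: Eli 1, Ben 2, Dana 0, Ana 6, Gus 5 → Ana.
Borda totals: Eli 23, Ben 34, Dana 8, Ana 36, Gus 39 → Gus.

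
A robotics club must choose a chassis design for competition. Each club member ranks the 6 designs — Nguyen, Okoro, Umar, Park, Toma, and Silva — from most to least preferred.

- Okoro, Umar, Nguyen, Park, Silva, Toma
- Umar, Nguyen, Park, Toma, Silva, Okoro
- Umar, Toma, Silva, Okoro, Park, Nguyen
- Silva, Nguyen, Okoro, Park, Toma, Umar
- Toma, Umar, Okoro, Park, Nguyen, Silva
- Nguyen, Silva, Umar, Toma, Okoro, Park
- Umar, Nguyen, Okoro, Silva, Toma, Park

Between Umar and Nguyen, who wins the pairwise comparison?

Umar

Ballots ranking Umar above Nguyen: 5.
Ballots ranking Nguyen above Umar: 2.
Umar wins the head-to-head, 5–2.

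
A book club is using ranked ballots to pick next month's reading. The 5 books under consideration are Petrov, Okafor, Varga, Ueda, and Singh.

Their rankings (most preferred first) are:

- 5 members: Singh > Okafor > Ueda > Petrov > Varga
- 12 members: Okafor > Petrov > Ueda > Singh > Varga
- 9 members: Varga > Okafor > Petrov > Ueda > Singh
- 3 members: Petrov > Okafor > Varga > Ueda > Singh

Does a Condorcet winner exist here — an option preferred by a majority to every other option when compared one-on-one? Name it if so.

Okafor

Head-to-head results (29 voters total):
Petrov vs Okafor: Okafor wins 26–3.
Petrov vs Varga: Petrov wins 20–9.
Petrov vs Ueda: Petrov wins 24–5.
Petrov vs Singh: Petrov wins 24–5.
Okafor vs Varga: Okafor wins 20–9.
Okafor vs Ueda: Okafor wins 29–0.
Okafor vs Singh: Okafor wins 24–5.
Varga vs Ueda: Ueda wins 17–12.
Varga vs Singh: Singh wins 17–12.
Ueda vs Singh: Ueda wins 24–5.
Okafor beats each rival — Petrov (26–3), Varga (20–9), Ueda (29–0), Singh (24–5) — so Okafor is the Condorcet winner.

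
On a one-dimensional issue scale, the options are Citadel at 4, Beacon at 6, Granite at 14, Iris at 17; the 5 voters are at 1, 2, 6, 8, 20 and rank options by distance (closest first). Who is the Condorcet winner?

Beacon

With single-peaked preferences on a line, the Condorcet winner is the candidate closest to the median voter.
The median voter (position 6) is closest to Beacon at 6.
Check: Beacon vs Iris — voters closer to Beacon: 4 of 5.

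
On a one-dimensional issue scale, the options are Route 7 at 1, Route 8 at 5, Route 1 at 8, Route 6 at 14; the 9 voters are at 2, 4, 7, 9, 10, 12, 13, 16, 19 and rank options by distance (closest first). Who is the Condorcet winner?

Route 1

With single-peaked preferences on a line, the Condorcet winner is the candidate closest to the median voter.
The median voter (position 10) is closest to Route 1 at 8.
Check: Route 1 vs Route 8 — voters closer to Route 1: 7 of 9.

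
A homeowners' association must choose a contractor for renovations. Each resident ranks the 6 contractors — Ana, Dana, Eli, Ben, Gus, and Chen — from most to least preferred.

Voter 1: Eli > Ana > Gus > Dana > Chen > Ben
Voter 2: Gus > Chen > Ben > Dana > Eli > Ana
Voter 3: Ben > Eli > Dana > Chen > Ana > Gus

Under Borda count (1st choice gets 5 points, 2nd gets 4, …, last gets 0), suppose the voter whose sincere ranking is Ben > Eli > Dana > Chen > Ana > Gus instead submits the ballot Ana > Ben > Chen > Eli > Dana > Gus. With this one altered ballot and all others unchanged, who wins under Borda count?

Borda totals with the altered ballot: Ana 9, Dana 5, Eli 8, Ben 7, Gus 8, Chen 8.
The switch changes the winner from Eli to Ana.

Ana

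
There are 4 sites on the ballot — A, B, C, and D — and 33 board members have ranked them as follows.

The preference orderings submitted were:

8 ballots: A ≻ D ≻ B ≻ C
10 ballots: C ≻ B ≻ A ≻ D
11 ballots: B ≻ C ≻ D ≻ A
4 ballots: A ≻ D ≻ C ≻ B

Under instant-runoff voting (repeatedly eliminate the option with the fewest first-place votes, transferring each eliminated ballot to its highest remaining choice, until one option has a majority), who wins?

B

Round 1: A 12, B 11, C 10, D 0. D has the fewest and is eliminated.
Round 2: A 12, B 11, C 10. C has the fewest and is eliminated.
Round 3: B 21, A 12. B has a majority.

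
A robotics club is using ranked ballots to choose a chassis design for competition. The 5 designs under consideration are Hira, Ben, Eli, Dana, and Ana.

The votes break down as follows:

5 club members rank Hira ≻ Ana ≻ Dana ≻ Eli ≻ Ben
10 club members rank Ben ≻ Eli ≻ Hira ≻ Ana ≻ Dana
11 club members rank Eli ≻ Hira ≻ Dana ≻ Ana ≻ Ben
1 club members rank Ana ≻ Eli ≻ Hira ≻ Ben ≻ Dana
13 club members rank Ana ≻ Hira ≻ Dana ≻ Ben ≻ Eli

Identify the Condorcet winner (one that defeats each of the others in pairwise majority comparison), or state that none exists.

Head-to-head results (40 voters total):
Hira vs Ben: Hira wins 30–10.
Hira vs Eli: Eli wins 22–18.
Hira vs Dana: Hira wins 40–0.
Hira vs Ana: Hira wins 26–14.
Ben vs Eli: Ben wins 23–17.
Ben vs Dana: Dana wins 29–11.
Ben vs Ana: Ana wins 30–10.
Eli vs Dana: Eli wins 22–18.
Eli vs Ana: Eli wins 21–19.
Dana vs Ana: Ana wins 29–11.
No candidate beats all others: Hira beats Ben beats Eli beats Hira, a majority cycle.

There is no Condorcet winner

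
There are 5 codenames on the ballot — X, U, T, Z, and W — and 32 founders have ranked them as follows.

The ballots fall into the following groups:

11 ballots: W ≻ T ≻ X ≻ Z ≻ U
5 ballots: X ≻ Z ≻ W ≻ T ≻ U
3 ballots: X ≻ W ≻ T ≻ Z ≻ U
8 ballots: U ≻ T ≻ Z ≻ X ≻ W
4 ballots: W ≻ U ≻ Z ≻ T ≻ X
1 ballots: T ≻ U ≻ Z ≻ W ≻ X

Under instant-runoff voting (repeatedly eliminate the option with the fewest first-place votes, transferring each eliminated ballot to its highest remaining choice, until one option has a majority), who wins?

W

Round 1: W 15, X 8, U 8, T 1, Z 0. Z has the fewest and is eliminated.
Round 2: W 15, X 8, U 8, T 1. T has the fewest and is eliminated.
Round 3: W 15, U 9, X 8. X has the fewest and is eliminated.
Round 4: W 23, U 9. W has a majority.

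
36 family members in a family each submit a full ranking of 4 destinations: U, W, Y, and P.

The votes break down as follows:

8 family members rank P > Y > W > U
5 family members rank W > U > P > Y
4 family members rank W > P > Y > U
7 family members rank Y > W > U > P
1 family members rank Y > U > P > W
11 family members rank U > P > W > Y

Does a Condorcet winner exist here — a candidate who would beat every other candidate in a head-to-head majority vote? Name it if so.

None — there is no Condorcet winner

Head-to-head results (36 voters total):
U vs W: W wins 24–12.
U vs Y: Y wins 20–16.
U vs P: U wins 24–12.
W vs Y: W wins 20–16.
W vs P: P wins 20–16.
Y vs P: P wins 28–8.
No candidate beats all others: U beats P beats W beats U, a majority cycle.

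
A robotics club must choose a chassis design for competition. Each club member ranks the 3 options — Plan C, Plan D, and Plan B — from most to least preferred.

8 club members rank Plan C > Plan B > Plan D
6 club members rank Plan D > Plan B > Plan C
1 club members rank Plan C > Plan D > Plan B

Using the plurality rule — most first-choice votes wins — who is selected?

First-place vote totals:
  Plan C: 9
  Plan D: 6
  Plan B: 0
Plan C has the most first-place votes.

Plan C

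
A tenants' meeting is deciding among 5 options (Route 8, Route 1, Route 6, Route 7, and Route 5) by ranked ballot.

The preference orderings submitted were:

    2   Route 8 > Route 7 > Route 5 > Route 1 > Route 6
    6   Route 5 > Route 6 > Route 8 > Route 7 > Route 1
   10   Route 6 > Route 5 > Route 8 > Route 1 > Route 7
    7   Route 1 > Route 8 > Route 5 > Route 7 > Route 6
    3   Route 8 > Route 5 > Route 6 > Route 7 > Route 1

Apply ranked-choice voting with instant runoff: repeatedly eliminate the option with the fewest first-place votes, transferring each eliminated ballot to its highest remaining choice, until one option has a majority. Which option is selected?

Round 1: Route 6 10, Route 1 7, Route 5 6, Route 8 5, Route 7 0. Route 7 has the fewest and is eliminated.
Round 2: Route 6 10, Route 1 7, Route 5 6, Route 8 5. Route 8 has the fewest and is eliminated.
Round 3: Route 5 11, Route 6 10, Route 1 7. Route 1 has the fewest and is eliminated.
Round 4: Route 5 18, Route 6 10. Route 5 has a majority.

Route 5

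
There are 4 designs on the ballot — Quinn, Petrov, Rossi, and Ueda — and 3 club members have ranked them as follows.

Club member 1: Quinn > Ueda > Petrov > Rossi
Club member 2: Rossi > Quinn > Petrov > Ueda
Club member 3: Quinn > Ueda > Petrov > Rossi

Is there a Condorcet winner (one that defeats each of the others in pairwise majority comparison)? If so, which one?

Quinn

Head-to-head results (3 voters total):
Quinn vs Petrov: Quinn wins 3–0.
Quinn vs Rossi: Quinn wins 2–1.
Quinn vs Ueda: Quinn wins 3–0.
Petrov vs Rossi: Petrov wins 2–1.
Petrov vs Ueda: Ueda wins 2–1.
Rossi vs Ueda: Ueda wins 2–1.
Quinn beats each rival — Petrov (3–0), Rossi (2–1), Ueda (3–0) — so Quinn is the Condorcet winner.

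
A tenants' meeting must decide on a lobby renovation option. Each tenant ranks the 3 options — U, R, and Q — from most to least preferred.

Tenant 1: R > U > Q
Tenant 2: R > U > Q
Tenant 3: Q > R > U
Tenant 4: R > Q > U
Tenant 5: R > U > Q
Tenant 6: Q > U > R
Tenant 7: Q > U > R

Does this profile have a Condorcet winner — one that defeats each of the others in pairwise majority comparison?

Yes

Head-to-head results (7 voters total):
U vs R: R wins 5–2.
U vs Q: Q wins 4–3.
R vs Q: R wins 4–3.
R beats each rival — U (5–2), Q (4–3) — so R is the Condorcet winner.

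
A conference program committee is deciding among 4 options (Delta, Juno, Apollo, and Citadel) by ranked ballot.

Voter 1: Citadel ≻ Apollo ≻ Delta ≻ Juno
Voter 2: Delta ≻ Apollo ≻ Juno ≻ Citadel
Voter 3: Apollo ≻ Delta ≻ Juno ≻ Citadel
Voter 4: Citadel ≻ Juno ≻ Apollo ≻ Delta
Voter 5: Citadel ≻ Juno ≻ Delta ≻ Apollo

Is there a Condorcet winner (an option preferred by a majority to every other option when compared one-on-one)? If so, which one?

Citadel

Head-to-head results (5 voters total):
Delta vs Juno: Delta wins 3–2.
Delta vs Apollo: Apollo wins 3–2.
Delta vs Citadel: Citadel wins 3–2.
Juno vs Apollo: Apollo wins 3–2.
Juno vs Citadel: Citadel wins 3–2.
Apollo vs Citadel: Citadel wins 3–2.
Citadel beats each rival — Delta (3–2), Juno (3–2), Apollo (3–2) — so Citadel is the Condorcet winner.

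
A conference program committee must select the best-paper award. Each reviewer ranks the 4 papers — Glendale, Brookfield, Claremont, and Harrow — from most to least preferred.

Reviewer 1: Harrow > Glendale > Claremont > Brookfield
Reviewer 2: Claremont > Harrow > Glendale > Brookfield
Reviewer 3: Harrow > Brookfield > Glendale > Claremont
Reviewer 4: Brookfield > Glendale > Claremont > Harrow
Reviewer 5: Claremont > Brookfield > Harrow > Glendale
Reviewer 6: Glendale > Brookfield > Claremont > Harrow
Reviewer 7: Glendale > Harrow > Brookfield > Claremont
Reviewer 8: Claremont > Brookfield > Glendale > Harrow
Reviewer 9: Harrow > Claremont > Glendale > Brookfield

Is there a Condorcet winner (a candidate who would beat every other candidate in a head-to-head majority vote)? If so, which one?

No Condorcet winner

Head-to-head results (9 voters total):
Glendale vs Brookfield: Glendale wins 5–4.
Glendale vs Claremont: Glendale wins 5–4.
Glendale vs Harrow: Harrow wins 5–4.
Brookfield vs Claremont: Claremont wins 5–4.
Brookfield vs Harrow: Harrow wins 5–4.
Claremont vs Harrow: Claremont wins 5–4.
No candidate beats all others: Glendale beats Claremont beats Harrow beats Glendale, a majority cycle.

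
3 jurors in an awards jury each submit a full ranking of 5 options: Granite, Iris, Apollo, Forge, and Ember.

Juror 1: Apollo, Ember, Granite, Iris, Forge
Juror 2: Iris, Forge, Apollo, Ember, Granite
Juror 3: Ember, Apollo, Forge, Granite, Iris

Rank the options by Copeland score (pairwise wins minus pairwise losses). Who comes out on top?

Pairwise results:
  Granite vs Iris: Granite wins 2–1.
  Granite vs Apollo: Apollo wins 3–0.
  Granite vs Forge: Forge wins 2–1.
  Granite vs Ember: Ember wins 3–0.
  Iris vs Apollo: Apollo wins 2–1.
  Iris vs Forge: Iris wins 2–1.
  Iris vs Ember: Ember wins 2–1.
  Apollo vs Forge: Apollo wins 2–1.
  Apollo vs Ember: Apollo wins 2–1.
  Forge vs Ember: Ember wins 2–1.
Copeland scores (wins − losses):
  Granite: 1 − 3 = -2
  Iris: 1 − 3 = -2
  Apollo: 4 − 0 = 4
  Forge: 1 − 3 = -2
  Ember: 3 − 1 = 2
Apollo has the best Copeland score.

Apollo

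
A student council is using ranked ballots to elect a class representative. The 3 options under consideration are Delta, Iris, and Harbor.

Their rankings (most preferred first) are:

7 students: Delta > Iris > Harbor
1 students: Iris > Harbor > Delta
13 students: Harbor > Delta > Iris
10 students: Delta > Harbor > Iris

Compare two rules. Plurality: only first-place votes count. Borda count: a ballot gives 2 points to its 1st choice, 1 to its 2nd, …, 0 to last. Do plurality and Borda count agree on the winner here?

Yes

Plurality first-place counts: Delta 17, Iris 1, Harbor 13 → Delta.
Borda totals: Delta 47, Iris 9, Harbor 37 → Delta.
The two rules agree on Delta.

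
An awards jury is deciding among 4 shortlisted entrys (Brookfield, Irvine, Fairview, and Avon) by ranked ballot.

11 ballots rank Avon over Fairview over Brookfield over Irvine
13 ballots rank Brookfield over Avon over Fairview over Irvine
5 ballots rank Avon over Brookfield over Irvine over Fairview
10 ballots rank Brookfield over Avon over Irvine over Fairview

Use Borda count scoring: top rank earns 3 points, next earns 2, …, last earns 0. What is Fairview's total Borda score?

35

Borda scores:
  Brookfield: 11·1 + 13·3 + 5·2 + 10·3 = 90
  Irvine: 11·0 + 13·0 + 5·1 + 10·1 = 15
  Fairview: 11·2 + 13·1 + 5·0 + 10·0 = 35
  Avon: 11·3 + 13·2 + 5·3 + 10·2 = 94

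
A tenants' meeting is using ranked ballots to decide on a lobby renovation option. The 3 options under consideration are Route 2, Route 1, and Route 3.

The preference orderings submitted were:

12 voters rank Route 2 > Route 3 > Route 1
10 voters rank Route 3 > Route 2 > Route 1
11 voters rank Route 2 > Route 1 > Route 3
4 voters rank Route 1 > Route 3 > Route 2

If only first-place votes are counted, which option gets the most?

Route 2

First-place vote totals:
  Route 2: 23
  Route 1: 4
  Route 3: 10
Route 2 has the most first-place votes.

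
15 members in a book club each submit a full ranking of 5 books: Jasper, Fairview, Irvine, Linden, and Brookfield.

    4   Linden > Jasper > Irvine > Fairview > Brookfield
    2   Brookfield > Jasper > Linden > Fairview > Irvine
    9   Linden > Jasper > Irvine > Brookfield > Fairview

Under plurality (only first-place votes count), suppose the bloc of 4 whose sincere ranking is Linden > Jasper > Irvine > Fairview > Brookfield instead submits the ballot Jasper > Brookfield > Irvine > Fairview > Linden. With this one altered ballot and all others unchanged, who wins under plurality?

Linden

First-place totals with the altered ballot: Jasper 4, Fairview 0, Irvine 0, Linden 9, Brookfield 2.
The winner is unchanged: still Linden.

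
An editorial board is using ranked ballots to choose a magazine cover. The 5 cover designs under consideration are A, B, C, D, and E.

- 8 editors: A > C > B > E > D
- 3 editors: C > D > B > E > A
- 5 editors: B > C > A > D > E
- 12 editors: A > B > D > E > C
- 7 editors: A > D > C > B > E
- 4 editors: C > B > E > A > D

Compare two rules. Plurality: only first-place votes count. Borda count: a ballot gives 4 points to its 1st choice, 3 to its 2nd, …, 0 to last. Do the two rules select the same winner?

Plurality first-place counts: A 27, B 5, C 7, D 0, E 0 → A.
Borda totals: A 122, B 97, C 81, D 59, E 31 → A.
The two rules agree on A.

Yes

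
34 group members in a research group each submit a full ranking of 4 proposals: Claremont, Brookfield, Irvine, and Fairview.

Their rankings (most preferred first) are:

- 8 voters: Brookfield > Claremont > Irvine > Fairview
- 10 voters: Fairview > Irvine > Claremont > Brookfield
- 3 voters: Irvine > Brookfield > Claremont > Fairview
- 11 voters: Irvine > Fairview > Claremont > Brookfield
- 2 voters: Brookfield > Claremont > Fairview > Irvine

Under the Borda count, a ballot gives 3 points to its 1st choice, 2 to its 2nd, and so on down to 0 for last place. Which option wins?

Borda scores:
  Claremont: 8·2 + 10·1 + 3·1 + 11·1 + 2·2 = 44
  Brookfield: 8·3 + 10·0 + 3·2 + 11·0 + 2·3 = 36
  Irvine: 8·1 + 10·2 + 3·3 + 11·3 + 2·0 = 70
  Fairview: 8·0 + 10·3 + 3·0 + 11·2 + 2·1 = 54
Irvine has the highest total.

Irvine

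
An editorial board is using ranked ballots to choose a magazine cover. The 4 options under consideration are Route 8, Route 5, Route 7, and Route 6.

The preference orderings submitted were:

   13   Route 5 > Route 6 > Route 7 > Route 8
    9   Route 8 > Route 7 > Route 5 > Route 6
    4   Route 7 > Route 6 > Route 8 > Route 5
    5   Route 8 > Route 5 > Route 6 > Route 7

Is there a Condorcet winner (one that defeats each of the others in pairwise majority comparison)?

No

Head-to-head results (31 voters total):
Route 8 vs Route 5: Route 8 wins 18–13.
Route 8 vs Route 7: Route 7 wins 17–14.
Route 8 vs Route 6: Route 6 wins 17–14.
Route 5 vs Route 7: Route 5 wins 18–13.
Route 5 vs Route 6: Route 5 wins 27–4.
Route 7 vs Route 6: Route 6 wins 18–13.
No candidate beats all others: Route 8 beats Route 5 beats Route 7 beats Route 8, a majority cycle.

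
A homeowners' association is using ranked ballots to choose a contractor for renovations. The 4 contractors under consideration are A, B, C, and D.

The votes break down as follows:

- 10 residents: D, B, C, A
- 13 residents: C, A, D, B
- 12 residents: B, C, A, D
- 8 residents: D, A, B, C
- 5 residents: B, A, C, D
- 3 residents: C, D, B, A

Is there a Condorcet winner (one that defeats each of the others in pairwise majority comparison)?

Head-to-head results (51 voters total):
A vs B: B wins 30–21.
A vs C: C wins 38–13.
A vs D: A wins 30–21.
B vs C: B wins 35–16.
B vs D: D wins 34–17.
C vs D: C wins 33–18.
No candidate beats all others: A beats D beats B beats A, a majority cycle.

No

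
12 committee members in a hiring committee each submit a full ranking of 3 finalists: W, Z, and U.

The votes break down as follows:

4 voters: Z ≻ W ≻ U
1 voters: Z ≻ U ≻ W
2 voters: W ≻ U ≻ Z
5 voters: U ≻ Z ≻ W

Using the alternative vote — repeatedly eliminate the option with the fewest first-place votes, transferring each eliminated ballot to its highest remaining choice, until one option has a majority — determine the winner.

U

Round 1: Z 5, U 5, W 2. W has the fewest and is eliminated.
Round 2: U 7, Z 5. U has a majority.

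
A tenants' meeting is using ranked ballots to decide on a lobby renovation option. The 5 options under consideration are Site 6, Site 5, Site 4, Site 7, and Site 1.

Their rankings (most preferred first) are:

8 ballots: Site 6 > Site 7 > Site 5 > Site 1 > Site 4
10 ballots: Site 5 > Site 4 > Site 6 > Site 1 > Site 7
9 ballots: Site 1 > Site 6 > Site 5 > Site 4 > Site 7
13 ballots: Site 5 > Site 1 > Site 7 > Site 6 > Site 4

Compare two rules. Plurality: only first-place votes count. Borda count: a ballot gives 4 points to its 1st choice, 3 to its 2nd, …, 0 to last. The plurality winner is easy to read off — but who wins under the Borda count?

Plurality first-place counts: Site 6 8, Site 5 23, Site 4 0, Site 7 0, Site 1 9 → Site 5.
Borda totals: Site 6 92, Site 5 126, Site 4 39, Site 7 50, Site 1 93 → Site 5.

Site 5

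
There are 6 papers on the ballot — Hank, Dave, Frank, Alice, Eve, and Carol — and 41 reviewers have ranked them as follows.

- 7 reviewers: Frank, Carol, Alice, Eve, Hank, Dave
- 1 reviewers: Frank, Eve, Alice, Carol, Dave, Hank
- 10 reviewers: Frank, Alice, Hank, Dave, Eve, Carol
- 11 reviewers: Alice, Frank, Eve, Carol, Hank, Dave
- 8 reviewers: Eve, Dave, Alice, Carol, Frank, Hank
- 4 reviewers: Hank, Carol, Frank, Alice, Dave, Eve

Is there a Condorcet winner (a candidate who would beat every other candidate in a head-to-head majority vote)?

Yes

Head-to-head results (41 voters total):
Hank vs Dave: Hank wins 32–9.
Hank vs Frank: Frank wins 37–4.
Hank vs Alice: Alice wins 37–4.
Hank vs Eve: Eve wins 27–14.
Hank vs Carol: Carol wins 27–14.
Dave vs Frank: Frank wins 33–8.
Dave vs Alice: Alice wins 33–8.
Dave vs Eve: Eve wins 27–14.
Dave vs Carol: Carol wins 23–18.
Frank vs Alice: Frank wins 22–19.
Frank vs Eve: Frank wins 33–8.
Frank vs Carol: Frank wins 29–12.
Alice vs Eve: Alice wins 32–9.
Alice vs Carol: Alice wins 30–11.
Eve vs Carol: Eve wins 30–11.
Frank beats each rival — Hank (37–4), Dave (33–8), Alice (22–19), Eve (33–8), Carol (29–12) — so Frank is the Condorcet winner.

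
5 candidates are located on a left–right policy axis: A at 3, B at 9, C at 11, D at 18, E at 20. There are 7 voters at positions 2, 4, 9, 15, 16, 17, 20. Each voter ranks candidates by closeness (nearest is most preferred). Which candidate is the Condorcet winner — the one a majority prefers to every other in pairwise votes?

With single-peaked preferences on a line, the Condorcet winner is the candidate closest to the median voter.
The median voter (position 15) is closest to D at 18.
Check: D vs B — voters closer to D: 4 of 7.

D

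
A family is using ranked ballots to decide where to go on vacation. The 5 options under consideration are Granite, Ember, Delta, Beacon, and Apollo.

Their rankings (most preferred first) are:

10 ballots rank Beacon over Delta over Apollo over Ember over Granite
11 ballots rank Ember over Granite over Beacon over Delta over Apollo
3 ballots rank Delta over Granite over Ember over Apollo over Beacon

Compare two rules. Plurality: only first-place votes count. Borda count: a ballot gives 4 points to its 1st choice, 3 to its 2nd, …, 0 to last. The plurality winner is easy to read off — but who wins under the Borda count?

Plurality first-place counts: Granite 0, Ember 11, Delta 3, Beacon 10, Apollo 0 → Ember.
Borda totals: Granite 42, Ember 60, Delta 53, Beacon 62, Apollo 23 → Beacon.

Beacon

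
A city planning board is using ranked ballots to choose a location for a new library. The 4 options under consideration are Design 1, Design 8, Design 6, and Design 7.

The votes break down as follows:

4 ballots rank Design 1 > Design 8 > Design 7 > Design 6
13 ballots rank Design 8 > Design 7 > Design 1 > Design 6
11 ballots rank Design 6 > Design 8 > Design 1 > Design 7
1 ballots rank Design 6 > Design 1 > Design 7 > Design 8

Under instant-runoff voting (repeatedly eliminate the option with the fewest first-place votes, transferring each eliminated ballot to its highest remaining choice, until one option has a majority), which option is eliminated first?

Design 7

Round 1: Design 8 13, Design 6 12, Design 1 4, Design 7 0. Design 7 has the fewest and is eliminated.
Round 2: Design 8 13, Design 6 12, Design 1 4. Design 1 has the fewest and is eliminated.
Round 3: Design 8 17, Design 6 12. Design 8 has a majority.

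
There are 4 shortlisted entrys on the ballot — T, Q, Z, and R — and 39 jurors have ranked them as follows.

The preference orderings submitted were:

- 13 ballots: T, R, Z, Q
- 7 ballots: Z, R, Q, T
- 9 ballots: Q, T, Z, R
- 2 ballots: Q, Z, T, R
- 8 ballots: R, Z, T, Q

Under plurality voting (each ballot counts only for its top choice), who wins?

T

First-place vote totals:
  T: 13
  Q: 11
  Z: 7
  R: 8
T has the most first-place votes.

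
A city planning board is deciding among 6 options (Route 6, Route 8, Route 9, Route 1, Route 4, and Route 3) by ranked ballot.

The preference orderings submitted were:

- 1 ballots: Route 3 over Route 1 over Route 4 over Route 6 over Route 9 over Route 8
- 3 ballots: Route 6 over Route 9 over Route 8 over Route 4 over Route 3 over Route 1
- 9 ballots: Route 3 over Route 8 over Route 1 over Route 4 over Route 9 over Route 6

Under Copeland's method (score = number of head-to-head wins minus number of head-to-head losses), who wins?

Pairwise results:
  Route 6 vs Route 8: Route 8 wins 9–4.
  Route 6 vs Route 9: Route 9 wins 9–4.
  Route 6 vs Route 1: Route 1 wins 10–3.
  Route 6 vs Route 4: Route 4 wins 10–3.
  Route 6 vs Route 3: Route 3 wins 10–3.
  Route 8 vs Route 9: Route 8 wins 9–4.
  Route 8 vs Route 1: Route 8 wins 12–1.
  Route 8 vs Route 4: Route 8 wins 12–1.
  Route 8 vs Route 3: Route 3 wins 10–3.
  Route 9 vs Route 1: Route 1 wins 10–3.
  Route 9 vs Route 4: Route 4 wins 10–3.
  Route 9 vs Route 3: Route 3 wins 10–3.
  Route 1 vs Route 4: Route 1 wins 10–3.
  Route 1 vs Route 3: Route 3 wins 13–0.
  Route 4 vs Route 3: Route 3 wins 10–3.
Copeland scores (wins − losses):
  Route 6: 0 − 5 = -5
  Route 8: 4 − 1 = 3
  Route 9: 1 − 4 = -3
  Route 1: 3 − 2 = 1
  Route 4: 2 − 3 = -1
  Route 3: 5 − 0 = 5
Route 3 has the best Copeland score.

Route 3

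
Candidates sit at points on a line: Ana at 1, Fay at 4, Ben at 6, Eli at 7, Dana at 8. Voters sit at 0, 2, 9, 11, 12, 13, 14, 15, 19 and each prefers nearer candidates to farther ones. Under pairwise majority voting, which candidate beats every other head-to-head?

With single-peaked preferences on a line, the Condorcet winner is the candidate closest to the median voter.
The median voter (position 12) is closest to Dana at 8.
Check: Dana vs Fay — voters closer to Dana: 7 of 9.

Dana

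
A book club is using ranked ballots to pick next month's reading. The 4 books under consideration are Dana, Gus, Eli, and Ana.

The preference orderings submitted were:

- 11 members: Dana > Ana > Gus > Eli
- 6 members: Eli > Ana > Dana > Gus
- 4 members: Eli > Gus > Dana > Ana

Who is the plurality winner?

Dana

First-place vote totals:
  Dana: 11
  Gus: 0
  Eli: 10
  Ana: 0
Dana has the most first-place votes.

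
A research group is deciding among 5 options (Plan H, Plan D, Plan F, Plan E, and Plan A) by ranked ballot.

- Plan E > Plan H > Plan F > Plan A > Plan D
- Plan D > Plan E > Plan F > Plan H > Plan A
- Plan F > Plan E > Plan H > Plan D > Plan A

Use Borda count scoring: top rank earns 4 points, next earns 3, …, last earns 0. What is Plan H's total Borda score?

6

Borda scores:
  Plan H: 3 + 1 + 2 = 6
  Plan D: 0 + 4 + 1 = 5
  Plan F: 2 + 2 + 4 = 8
  Plan E: 4 + 3 + 3 = 10
  Plan A: 1 + 0 + 0 = 1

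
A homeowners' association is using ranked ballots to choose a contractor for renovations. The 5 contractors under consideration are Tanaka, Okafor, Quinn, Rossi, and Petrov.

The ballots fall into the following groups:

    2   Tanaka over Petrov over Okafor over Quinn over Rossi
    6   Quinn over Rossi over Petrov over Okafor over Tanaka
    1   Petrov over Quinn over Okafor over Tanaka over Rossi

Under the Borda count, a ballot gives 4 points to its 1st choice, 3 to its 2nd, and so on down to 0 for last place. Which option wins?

Borda scores:
  Tanaka: 2·4 + 6·0 + 1 = 9
  Okafor: 2·2 + 6·1 + 2 = 12
  Quinn: 2·1 + 6·4 + 3 = 29
  Rossi: 2·0 + 6·3 + 0 = 18
  Petrov: 2·3 + 6·2 + 4 = 22
Quinn has the highest total.

Quinn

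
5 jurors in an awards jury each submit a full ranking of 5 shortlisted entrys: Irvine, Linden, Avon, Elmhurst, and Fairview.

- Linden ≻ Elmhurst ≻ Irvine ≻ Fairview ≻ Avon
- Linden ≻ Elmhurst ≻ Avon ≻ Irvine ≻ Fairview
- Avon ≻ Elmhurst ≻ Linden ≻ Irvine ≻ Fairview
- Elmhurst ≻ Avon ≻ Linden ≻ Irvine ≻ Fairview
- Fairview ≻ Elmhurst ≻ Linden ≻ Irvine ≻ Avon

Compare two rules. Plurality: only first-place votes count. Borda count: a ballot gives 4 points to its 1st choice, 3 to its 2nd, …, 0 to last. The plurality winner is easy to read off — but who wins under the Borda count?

Elmhurst

Plurality first-place counts: Irvine 0, Linden 2, Avon 1, Elmhurst 1, Fairview 1 → Linden.
Borda totals: Irvine 6, Linden 14, Avon 9, Elmhurst 16, Fairview 5 → Elmhurst.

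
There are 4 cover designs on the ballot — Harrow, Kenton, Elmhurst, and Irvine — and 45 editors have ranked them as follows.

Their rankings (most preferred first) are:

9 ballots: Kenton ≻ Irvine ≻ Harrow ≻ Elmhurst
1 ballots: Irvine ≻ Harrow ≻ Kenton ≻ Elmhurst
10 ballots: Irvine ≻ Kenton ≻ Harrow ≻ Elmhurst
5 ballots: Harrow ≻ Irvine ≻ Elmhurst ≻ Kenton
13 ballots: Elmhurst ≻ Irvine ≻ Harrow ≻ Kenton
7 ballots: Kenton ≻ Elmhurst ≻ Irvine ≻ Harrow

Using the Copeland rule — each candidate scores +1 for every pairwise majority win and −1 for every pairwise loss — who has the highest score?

Irvine

Pairwise results:
  Harrow vs Kenton: Kenton wins 26–19.
  Harrow vs Elmhurst: Harrow wins 25–20.
  Harrow vs Irvine: Irvine wins 40–5.
  Kenton vs Elmhurst: Kenton wins 27–18.
  Kenton vs Irvine: Irvine wins 29–16.
  Elmhurst vs Irvine: Irvine wins 25–20.
Copeland scores (wins − losses):
  Harrow: 1 − 2 = -1
  Kenton: 2 − 1 = 1
  Elmhurst: 0 − 3 = -3
  Irvine: 3 − 0 = 3
Irvine has the best Copeland score.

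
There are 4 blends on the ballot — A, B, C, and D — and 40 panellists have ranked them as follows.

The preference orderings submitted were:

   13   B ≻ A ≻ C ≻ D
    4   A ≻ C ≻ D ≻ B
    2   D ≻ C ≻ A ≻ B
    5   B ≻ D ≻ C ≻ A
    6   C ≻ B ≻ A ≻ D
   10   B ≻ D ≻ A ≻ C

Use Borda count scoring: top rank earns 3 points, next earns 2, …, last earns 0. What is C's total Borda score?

48

Borda scores:
  A: 13·2 + 4·3 + 2·1 + 5·0 + 6·1 + 10·1 = 56
  B: 13·3 + 4·0 + 2·0 + 5·3 + 6·2 + 10·3 = 96
  C: 13·1 + 4·2 + 2·2 + 5·1 + 6·3 + 10·0 = 48
  D: 13·0 + 4·1 + 2·3 + 5·2 + 6·0 + 10·2 = 40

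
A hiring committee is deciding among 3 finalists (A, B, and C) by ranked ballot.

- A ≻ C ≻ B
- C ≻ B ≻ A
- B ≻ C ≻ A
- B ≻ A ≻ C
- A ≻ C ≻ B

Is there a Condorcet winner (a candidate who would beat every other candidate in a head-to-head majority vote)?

No

Head-to-head results (5 voters total):
A vs B: B wins 3–2.
A vs C: A wins 3–2.
B vs C: C wins 3–2.
No candidate beats all others: A beats C beats B beats A, a majority cycle.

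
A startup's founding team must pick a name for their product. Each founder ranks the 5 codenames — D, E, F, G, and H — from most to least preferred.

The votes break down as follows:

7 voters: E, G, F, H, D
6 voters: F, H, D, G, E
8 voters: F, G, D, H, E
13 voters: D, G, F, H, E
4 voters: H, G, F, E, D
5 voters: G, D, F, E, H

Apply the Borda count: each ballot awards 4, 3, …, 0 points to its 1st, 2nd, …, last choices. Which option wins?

G

Borda scores:
  D: 7·0 + 6·2 + 8·2 + 13·4 + 4·0 + 5·3 = 95
  E: 7·4 + 6·0 + 8·0 + 13·0 + 4·1 + 5·1 = 37
  F: 7·2 + 6·4 + 8·4 + 13·2 + 4·2 + 5·2 = 114
  G: 7·3 + 6·1 + 8·3 + 13·3 + 4·3 + 5·4 = 122
  H: 7·1 + 6·3 + 8·1 + 13·1 + 4·4 + 5·0 = 62
G has the highest total.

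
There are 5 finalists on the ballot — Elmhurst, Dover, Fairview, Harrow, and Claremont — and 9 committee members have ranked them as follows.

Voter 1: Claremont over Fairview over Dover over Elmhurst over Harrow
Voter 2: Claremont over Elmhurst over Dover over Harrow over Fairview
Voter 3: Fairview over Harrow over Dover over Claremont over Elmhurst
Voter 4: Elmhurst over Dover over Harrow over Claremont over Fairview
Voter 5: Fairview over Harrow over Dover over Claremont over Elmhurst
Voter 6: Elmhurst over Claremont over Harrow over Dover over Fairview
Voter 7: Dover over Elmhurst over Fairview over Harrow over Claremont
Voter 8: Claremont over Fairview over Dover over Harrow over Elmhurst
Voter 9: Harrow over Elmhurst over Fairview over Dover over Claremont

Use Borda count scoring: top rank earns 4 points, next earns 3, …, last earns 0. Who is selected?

Dover

Borda scores:
  Elmhurst: 1 + 3 + 0 + 4 + 0 + 4 + 3 + 0 + 3 = 18
  Dover: 2 + 2 + 2 + 3 + 2 + 1 + 4 + 2 + 1 = 19
  Fairview: 3 + 0 + 4 + 0 + 4 + 0 + 2 + 3 + 2 = 18
  Harrow: 0 + 1 + 3 + 2 + 3 + 2 + 1 + 1 + 4 = 17
  Claremont: 4 + 4 + 1 + 1 + 1 + 3 + 0 + 4 + 0 = 18
Dover has the highest total.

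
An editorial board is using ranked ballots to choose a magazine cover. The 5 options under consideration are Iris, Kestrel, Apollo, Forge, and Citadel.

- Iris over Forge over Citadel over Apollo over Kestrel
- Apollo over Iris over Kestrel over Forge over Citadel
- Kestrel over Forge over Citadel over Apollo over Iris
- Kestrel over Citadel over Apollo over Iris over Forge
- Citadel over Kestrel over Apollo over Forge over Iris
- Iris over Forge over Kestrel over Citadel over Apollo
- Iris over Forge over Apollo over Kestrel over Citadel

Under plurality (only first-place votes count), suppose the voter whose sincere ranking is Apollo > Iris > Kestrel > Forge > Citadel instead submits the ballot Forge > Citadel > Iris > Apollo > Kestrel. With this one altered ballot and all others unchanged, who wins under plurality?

First-place totals with the altered ballot: Iris 3, Kestrel 2, Apollo 0, Forge 1, Citadel 1.
The winner is unchanged: still Iris.

Iris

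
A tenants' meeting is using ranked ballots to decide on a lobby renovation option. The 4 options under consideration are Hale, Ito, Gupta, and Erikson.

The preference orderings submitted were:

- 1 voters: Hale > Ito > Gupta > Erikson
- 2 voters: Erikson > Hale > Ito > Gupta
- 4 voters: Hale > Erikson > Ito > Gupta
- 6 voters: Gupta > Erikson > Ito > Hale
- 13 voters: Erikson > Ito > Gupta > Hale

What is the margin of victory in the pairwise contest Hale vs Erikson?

16

Ballots ranking Hale above Erikson: 1+4 = 5.
Ballots ranking Erikson above Hale: 2+6+13 = 21.
Erikson wins 21–5, a margin of 16.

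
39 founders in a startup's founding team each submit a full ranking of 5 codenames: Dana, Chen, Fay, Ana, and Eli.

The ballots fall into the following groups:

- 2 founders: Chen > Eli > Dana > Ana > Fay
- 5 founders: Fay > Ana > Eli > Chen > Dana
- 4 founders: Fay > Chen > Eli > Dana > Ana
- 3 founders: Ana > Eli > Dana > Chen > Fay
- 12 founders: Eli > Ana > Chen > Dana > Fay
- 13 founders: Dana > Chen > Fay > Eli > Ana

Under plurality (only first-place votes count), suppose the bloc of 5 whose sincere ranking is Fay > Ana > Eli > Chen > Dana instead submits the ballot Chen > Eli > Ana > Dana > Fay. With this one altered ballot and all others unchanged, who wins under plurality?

Dana

First-place totals with the altered ballot: Dana 13, Chen 7, Fay 4, Ana 3, Eli 12.
The winner is unchanged: still Dana.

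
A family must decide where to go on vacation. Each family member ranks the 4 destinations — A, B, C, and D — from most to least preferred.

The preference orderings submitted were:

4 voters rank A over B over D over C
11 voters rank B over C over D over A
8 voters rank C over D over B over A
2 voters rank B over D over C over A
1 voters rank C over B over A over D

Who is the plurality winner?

B

First-place vote totals:
  A: 4
  B: 13
  C: 9
  D: 0
B has the most first-place votes.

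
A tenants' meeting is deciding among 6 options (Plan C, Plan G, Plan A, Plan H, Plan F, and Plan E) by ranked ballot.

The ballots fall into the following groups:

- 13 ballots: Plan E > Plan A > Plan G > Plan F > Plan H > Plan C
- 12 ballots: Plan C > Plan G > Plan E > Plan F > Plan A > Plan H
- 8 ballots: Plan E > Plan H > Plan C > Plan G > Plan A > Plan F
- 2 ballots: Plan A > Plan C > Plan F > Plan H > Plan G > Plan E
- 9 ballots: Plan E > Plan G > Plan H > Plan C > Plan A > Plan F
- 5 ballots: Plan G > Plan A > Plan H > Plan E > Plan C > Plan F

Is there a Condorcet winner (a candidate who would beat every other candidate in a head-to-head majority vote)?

Yes

Head-to-head results (49 voters total):
Plan C vs Plan G: Plan G wins 27–22.
Plan C vs Plan A: Plan C wins 29–20.
Plan C vs Plan H: Plan H wins 35–14.
Plan C vs Plan F: Plan C wins 36–13.
Plan C vs Plan E: Plan E wins 35–14.
Plan G vs Plan A: Plan G wins 34–15.
Plan G vs Plan H: Plan G wins 39–10.
Plan G vs Plan F: Plan G wins 47–2.
Plan G vs Plan E: Plan E wins 30–19.
Plan A vs Plan H: Plan A wins 32–17.
Plan A vs Plan F: Plan A wins 37–12.
Plan A vs Plan E: Plan E wins 42–7.
Plan H vs Plan F: Plan F wins 27–22.
Plan H vs Plan E: Plan E wins 42–7.
Plan F vs Plan E: Plan E wins 47–2.
Plan E beats each rival — Plan C (35–14), Plan G (30–19), Plan A (42–7), Plan H (42–7), Plan F (47–2) — so Plan E is the Condorcet winner.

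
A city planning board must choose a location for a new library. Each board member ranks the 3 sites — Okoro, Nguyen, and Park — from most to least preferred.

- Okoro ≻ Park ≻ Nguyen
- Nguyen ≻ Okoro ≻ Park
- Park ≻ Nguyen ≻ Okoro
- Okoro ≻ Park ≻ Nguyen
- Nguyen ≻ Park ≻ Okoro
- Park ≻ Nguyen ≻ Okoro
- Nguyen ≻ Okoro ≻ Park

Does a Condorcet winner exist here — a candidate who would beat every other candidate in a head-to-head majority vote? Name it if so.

Head-to-head results (7 voters total):
Okoro vs Nguyen: Nguyen wins 5–2.
Okoro vs Park: Okoro wins 4–3.
Nguyen vs Park: Park wins 4–3.
No candidate beats all others: Okoro beats Park beats Nguyen beats Okoro, a majority cycle.

There is no Condorcet winner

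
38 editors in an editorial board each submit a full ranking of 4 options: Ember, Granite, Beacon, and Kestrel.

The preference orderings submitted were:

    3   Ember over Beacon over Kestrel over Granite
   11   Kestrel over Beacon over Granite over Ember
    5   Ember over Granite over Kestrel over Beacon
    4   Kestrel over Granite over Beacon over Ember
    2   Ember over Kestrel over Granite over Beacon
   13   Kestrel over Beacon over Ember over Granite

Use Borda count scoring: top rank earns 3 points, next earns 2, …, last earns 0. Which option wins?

Borda scores:
  Ember: 3·3 + 11·0 + 5·3 + 4·0 + 2·3 + 13·1 = 43
  Granite: 3·0 + 11·1 + 5·2 + 4·2 + 2·1 + 13·0 = 31
  Beacon: 3·2 + 11·2 + 5·0 + 4·1 + 2·0 + 13·2 = 58
  Kestrel: 3·1 + 11·3 + 5·1 + 4·3 + 2·2 + 13·3 = 96
Kestrel has the highest total.

Kestrel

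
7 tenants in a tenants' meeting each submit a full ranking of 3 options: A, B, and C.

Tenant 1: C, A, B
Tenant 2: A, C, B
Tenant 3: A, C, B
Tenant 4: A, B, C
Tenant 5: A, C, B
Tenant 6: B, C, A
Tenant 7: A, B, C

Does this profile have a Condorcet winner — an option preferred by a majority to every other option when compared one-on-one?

Head-to-head results (7 voters total):
A vs B: A wins 6–1.
A vs C: A wins 5–2.
B vs C: C wins 4–3.
A beats each rival — B (6–1), C (5–2) — so A is the Condorcet winner.

Yes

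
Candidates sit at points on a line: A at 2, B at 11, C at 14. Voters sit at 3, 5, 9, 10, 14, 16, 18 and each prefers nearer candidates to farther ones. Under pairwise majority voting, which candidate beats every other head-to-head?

With single-peaked preferences on a line, the Condorcet winner is the candidate closest to the median voter.
The median voter (position 10) is closest to B at 11.
Check: B vs A — voters closer to B: 5 of 7.

B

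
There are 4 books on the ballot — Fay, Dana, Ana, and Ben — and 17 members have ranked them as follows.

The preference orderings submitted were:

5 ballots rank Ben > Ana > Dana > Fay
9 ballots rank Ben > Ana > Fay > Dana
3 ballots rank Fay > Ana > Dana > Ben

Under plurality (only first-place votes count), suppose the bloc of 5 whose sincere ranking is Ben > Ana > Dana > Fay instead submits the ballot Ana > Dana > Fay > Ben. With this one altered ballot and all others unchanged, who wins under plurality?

First-place totals with the altered ballot: Fay 3, Dana 0, Ana 5, Ben 9.
The winner is unchanged: still Ben.

Ben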